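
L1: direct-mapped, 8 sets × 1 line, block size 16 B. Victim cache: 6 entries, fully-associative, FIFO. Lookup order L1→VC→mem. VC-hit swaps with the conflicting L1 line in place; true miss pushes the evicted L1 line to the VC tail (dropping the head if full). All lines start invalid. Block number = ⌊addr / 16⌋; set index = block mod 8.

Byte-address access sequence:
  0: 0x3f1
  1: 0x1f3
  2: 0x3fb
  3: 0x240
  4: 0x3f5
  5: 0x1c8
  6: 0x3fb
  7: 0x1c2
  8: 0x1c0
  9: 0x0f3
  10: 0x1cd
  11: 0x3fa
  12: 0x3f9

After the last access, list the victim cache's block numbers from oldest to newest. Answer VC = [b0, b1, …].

  [0] addr=0x3f1 blk=63 s=7: MISS | VC []
  [1] addr=0x1f3 blk=31 s=7: MISS | VC [63]
  [2] addr=0x3fb blk=63 s=7: VC-HIT | VC [31]
  [3] addr=0x240 blk=36 s=4: MISS | VC [31]
  [4] addr=0x3f5 blk=63 s=7: L1-HIT | VC [31]
  [5] addr=0x1c8 blk=28 s=4: MISS | VC [31, 36]
  [6] addr=0x3fb blk=63 s=7: L1-HIT | VC [31, 36]
  [7] addr=0x1c2 blk=28 s=4: L1-HIT | VC [31, 36]
  [8] addr=0x1c0 blk=28 s=4: L1-HIT | VC [31, 36]
  [9] addr=0xf3 blk=15 s=7: MISS | VC [31, 36, 63]
  [10] addr=0x1cd blk=28 s=4: L1-HIT | VC [31, 36, 63]
  [11] addr=0x3fa blk=63 s=7: VC-HIT | VC [31, 36, 15]
  [12] addr=0x3f9 blk=63 s=7: L1-HIT | VC [31, 36, 15]

VC = [31, 36, 15]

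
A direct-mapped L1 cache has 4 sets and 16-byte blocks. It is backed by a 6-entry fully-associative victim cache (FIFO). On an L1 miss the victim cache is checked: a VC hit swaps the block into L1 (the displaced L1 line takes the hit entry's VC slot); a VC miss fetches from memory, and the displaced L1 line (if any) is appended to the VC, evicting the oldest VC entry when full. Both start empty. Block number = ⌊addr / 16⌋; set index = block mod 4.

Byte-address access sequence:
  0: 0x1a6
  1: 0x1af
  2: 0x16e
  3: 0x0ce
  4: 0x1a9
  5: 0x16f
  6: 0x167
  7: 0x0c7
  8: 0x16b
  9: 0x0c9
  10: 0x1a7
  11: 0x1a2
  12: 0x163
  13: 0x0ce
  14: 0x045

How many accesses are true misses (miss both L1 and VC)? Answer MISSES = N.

MISSES = 4

0: 0x1a6 (blk 26, set 2) → MISS  vc=[]
1: 0x1af (blk 26, set 2) → L1-HIT  vc=[]
2: 0x16e (blk 22, set 2) → MISS  vc=[26]
3: 0xce (blk 12, set 0) → MISS  vc=[26]
4: 0x1a9 (blk 26, set 2) → VC-HIT  vc=[22]
5: 0x16f (blk 22, set 2) → VC-HIT  vc=[26]
6: 0x167 (blk 22, set 2) → L1-HIT  vc=[26]
7: 0xc7 (blk 12, set 0) → L1-HIT  vc=[26]
8: 0x16b (blk 22, set 2) → L1-HIT  vc=[26]
9: 0xc9 (blk 12, set 0) → L1-HIT  vc=[26]
10: 0x1a7 (blk 26, set 2) → VC-HIT  vc=[22]
11: 0x1a2 (blk 26, set 2) → L1-HIT  vc=[22]
12: 0x163 (blk 22, set 2) → VC-HIT  vc=[26]
13: 0xce (blk 12, set 0) → L1-HIT  vc=[26]
14: 0x45 (blk 4, set 0) → MISS  vc=[26, 12]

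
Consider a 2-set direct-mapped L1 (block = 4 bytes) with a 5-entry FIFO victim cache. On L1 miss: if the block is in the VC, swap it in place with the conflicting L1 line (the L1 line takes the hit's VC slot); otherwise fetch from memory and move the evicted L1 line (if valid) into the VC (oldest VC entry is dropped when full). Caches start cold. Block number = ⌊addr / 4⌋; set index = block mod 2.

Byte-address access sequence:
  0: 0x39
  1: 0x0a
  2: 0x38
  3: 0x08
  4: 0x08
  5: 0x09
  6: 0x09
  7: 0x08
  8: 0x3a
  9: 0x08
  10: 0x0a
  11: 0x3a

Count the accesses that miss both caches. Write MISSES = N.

MISSES = 2

  [0] addr=0x39 blk=14 s=0: MISS | VC []
  [1] addr=0xa blk=2 s=0: MISS | VC [14]
  [2] addr=0x38 blk=14 s=0: VC-HIT | VC [2]
  [3] addr=0x8 blk=2 s=0: VC-HIT | VC [14]
  [4] addr=0x8 blk=2 s=0: L1-HIT | VC [14]
  [5] addr=0x9 blk=2 s=0: L1-HIT | VC [14]
  [6] addr=0x9 blk=2 s=0: L1-HIT | VC [14]
  [7] addr=0x8 blk=2 s=0: L1-HIT | VC [14]
  [8] addr=0x3a blk=14 s=0: VC-HIT | VC [2]
  [9] addr=0x8 blk=2 s=0: VC-HIT | VC [14]
  [10] addr=0xa blk=2 s=0: L1-HIT | VC [14]
  [11] addr=0x3a blk=14 s=0: VC-HIT | VC [2]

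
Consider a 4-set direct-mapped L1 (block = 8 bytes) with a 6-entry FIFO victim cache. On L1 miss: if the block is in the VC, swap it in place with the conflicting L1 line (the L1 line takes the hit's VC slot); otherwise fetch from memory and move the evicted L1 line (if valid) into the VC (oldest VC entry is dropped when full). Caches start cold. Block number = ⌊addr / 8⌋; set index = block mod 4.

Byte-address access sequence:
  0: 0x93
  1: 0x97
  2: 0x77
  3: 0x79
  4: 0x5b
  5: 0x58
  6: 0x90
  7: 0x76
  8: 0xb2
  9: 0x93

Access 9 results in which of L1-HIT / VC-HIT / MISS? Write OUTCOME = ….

#0 0x93→b18/s2 MISS; vc=[]
#1 0x97→b18/s2 L1-HIT; vc=[]
#2 0x77→b14/s2 MISS; vc=[18]
#3 0x79→b15/s3 MISS; vc=[18]
#4 0x5b→b11/s3 MISS; vc=[18,15]
#5 0x58→b11/s3 L1-HIT; vc=[18,15]
#6 0x90→b18/s2 VC-HIT; vc=[14,15]
#7 0x76→b14/s2 VC-HIT; vc=[18,15]
#8 0xb2→b22/s2 MISS; vc=[18,15,14]
#9 0x93→b18/s2 VC-HIT; vc=[22,15,14]

OUTCOME = VC-HIT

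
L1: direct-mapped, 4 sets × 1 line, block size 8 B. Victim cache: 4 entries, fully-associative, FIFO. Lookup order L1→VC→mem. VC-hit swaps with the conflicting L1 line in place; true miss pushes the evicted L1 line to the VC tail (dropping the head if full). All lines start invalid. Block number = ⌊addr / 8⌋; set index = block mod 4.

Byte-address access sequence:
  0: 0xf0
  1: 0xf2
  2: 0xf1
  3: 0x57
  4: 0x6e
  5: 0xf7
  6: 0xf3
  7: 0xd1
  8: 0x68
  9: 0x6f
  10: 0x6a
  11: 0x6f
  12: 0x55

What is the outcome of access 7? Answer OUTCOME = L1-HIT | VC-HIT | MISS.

OUTCOME = MISS

#0 0xf0→b30/s2 MISS; vc=[]
#1 0xf2→b30/s2 L1-HIT; vc=[]
#2 0xf1→b30/s2 L1-HIT; vc=[]
#3 0x57→b10/s2 MISS; vc=[30]
#4 0x6e→b13/s1 MISS; vc=[30]
#5 0xf7→b30/s2 VC-HIT; vc=[10]
#6 0xf3→b30/s2 L1-HIT; vc=[10]
#7 0xd1→b26/s2 MISS; vc=[10,30]
#8 0x68→b13/s1 L1-HIT; vc=[10,30]
#9 0x6f→b13/s1 L1-HIT; vc=[10,30]
#10 0x6a→b13/s1 L1-HIT; vc=[10,30]
#11 0x6f→b13/s1 L1-HIT; vc=[10,30]
#12 0x55→b10/s2 VC-HIT; vc=[26,30]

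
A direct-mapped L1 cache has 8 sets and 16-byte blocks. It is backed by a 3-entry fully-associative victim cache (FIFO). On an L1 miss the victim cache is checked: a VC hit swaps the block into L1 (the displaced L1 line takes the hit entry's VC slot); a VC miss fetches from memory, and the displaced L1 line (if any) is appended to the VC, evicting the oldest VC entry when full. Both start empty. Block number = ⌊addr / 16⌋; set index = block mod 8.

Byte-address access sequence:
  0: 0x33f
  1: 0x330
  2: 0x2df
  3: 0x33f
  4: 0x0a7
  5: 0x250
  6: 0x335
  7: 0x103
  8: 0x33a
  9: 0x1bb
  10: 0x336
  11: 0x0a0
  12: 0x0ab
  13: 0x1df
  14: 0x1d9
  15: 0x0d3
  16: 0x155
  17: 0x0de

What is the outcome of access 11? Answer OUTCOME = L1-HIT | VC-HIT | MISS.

OUTCOME = L1-HIT

#0 0x33f→b51/s3 MISS; vc=[]
#1 0x330→b51/s3 L1-HIT; vc=[]
#2 0x2df→b45/s5 MISS; vc=[]
#3 0x33f→b51/s3 L1-HIT; vc=[]
#4 0xa7→b10/s2 MISS; vc=[]
#5 0x250→b37/s5 MISS; vc=[45]
#6 0x335→b51/s3 L1-HIT; vc=[45]
#7 0x103→b16/s0 MISS; vc=[45]
#8 0x33a→b51/s3 L1-HIT; vc=[45]
#9 0x1bb→b27/s3 MISS; vc=[45,51]
#10 0x336→b51/s3 VC-HIT; vc=[45,27]
#11 0xa0→b10/s2 L1-HIT; vc=[45,27]
#12 0xab→b10/s2 L1-HIT; vc=[45,27]
#13 0x1df→b29/s5 MISS; vc=[45,27,37]
#14 0x1d9→b29/s5 L1-HIT; vc=[45,27,37]
#15 0xd3→b13/s5 MISS; vc=[27,37,29]
#16 0x155→b21/s5 MISS; vc=[37,29,13]
#17 0xde→b13/s5 VC-HIT; vc=[37,29,21]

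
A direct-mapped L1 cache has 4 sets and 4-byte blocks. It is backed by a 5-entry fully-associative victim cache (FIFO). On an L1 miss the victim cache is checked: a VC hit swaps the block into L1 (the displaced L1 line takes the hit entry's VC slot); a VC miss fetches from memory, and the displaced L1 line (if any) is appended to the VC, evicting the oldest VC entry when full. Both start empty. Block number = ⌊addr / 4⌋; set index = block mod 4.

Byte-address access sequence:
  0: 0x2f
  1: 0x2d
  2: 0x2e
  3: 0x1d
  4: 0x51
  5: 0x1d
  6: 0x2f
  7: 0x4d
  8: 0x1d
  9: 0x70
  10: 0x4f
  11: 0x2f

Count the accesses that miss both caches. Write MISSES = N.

MISSES = 5

#0 0x2f→b11/s3 MISS; vc=[]
#1 0x2d→b11/s3 L1-HIT; vc=[]
#2 0x2e→b11/s3 L1-HIT; vc=[]
#3 0x1d→b7/s3 MISS; vc=[11]
#4 0x51→b20/s0 MISS; vc=[11]
#5 0x1d→b7/s3 L1-HIT; vc=[11]
#6 0x2f→b11/s3 VC-HIT; vc=[7]
#7 0x4d→b19/s3 MISS; vc=[7,11]
#8 0x1d→b7/s3 VC-HIT; vc=[19,11]
#9 0x70→b28/s0 MISS; vc=[19,11,20]
#10 0x4f→b19/s3 VC-HIT; vc=[7,11,20]
#11 0x2f→b11/s3 VC-HIT; vc=[7,19,20]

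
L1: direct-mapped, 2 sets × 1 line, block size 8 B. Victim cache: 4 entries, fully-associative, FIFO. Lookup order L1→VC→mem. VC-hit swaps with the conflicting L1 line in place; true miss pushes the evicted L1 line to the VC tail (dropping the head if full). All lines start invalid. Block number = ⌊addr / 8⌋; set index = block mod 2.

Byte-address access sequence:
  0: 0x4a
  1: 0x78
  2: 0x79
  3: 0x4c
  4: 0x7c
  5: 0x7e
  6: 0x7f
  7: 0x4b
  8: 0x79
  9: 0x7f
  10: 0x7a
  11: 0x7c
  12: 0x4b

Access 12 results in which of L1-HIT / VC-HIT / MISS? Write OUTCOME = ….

OUTCOME = VC-HIT

  [0] addr=0x4a blk=9 s=1: MISS | VC []
  [1] addr=0x78 blk=15 s=1: MISS | VC [9]
  [2] addr=0x79 blk=15 s=1: L1-HIT | VC [9]
  [3] addr=0x4c blk=9 s=1: VC-HIT | VC [15]
  [4] addr=0x7c blk=15 s=1: VC-HIT | VC [9]
  [5] addr=0x7e blk=15 s=1: L1-HIT | VC [9]
  [6] addr=0x7f blk=15 s=1: L1-HIT | VC [9]
  [7] addr=0x4b blk=9 s=1: VC-HIT | VC [15]
  [8] addr=0x79 blk=15 s=1: VC-HIT | VC [9]
  [9] addr=0x7f blk=15 s=1: L1-HIT | VC [9]
  [10] addr=0x7a blk=15 s=1: L1-HIT | VC [9]
  [11] addr=0x7c blk=15 s=1: L1-HIT | VC [9]
  [12] addr=0x4b blk=9 s=1: VC-HIT | VC [15]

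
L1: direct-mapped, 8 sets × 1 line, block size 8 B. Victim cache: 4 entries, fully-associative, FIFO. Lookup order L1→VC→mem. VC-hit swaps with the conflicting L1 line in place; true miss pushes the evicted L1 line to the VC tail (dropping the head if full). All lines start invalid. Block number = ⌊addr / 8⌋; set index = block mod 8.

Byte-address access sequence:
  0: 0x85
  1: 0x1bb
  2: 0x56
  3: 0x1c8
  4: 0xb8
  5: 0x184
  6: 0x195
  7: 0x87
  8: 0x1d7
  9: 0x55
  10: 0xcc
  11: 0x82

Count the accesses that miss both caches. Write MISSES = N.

MISSES = 9

  [0] addr=0x85 blk=16 s=0: MISS | VC []
  [1] addr=0x1bb blk=55 s=7: MISS | VC []
  [2] addr=0x56 blk=10 s=2: MISS | VC []
  [3] addr=0x1c8 blk=57 s=1: MISS | VC []
  [4] addr=0xb8 blk=23 s=7: MISS | VC [55]
  [5] addr=0x184 blk=48 s=0: MISS | VC [55, 16]
  [6] addr=0x195 blk=50 s=2: MISS | VC [55, 16, 10]
  [7] addr=0x87 blk=16 s=0: VC-HIT | VC [55, 48, 10]
  [8] addr=0x1d7 blk=58 s=2: MISS | VC [55, 48, 10, 50]
  [9] addr=0x55 blk=10 s=2: VC-HIT | VC [55, 48, 58, 50]
  [10] addr=0xcc blk=25 s=1: MISS | VC [48, 58, 50, 57]
  [11] addr=0x82 blk=16 s=0: L1-HIT | VC [48, 58, 50, 57]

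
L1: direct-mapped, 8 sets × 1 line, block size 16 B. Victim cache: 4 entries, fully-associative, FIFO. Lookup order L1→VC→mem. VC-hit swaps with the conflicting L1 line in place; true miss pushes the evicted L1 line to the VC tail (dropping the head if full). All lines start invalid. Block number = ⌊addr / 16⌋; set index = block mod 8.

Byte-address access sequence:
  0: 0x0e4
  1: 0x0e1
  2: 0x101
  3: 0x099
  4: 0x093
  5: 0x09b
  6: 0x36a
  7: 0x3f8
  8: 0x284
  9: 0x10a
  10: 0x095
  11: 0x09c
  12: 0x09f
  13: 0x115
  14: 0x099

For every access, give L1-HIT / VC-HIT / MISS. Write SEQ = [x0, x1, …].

SEQ = [MISS, L1-HIT, MISS, MISS, L1-HIT, L1-HIT, MISS, MISS, MISS, VC-HIT, L1-HIT, L1-HIT, L1-HIT, MISS, VC-HIT]

0: 0xe4 (blk 14, set 6) → MISS  vc=[]
1: 0xe1 (blk 14, set 6) → L1-HIT  vc=[]
2: 0x101 (blk 16, set 0) → MISS  vc=[]
3: 0x99 (blk 9, set 1) → MISS  vc=[]
4: 0x93 (blk 9, set 1) → L1-HIT  vc=[]
5: 0x9b (blk 9, set 1) → L1-HIT  vc=[]
6: 0x36a (blk 54, set 6) → MISS  vc=[14]
7: 0x3f8 (blk 63, set 7) → MISS  vc=[14]
8: 0x284 (blk 40, set 0) → MISS  vc=[14, 16]
9: 0x10a (blk 16, set 0) → VC-HIT  vc=[14, 40]
10: 0x95 (blk 9, set 1) → L1-HIT  vc=[14, 40]
11: 0x9c (blk 9, set 1) → L1-HIT  vc=[14, 40]
12: 0x9f (blk 9, set 1) → L1-HIT  vc=[14, 40]
13: 0x115 (blk 17, set 1) → MISS  vc=[14, 40, 9]
14: 0x99 (blk 9, set 1) → VC-HIT  vc=[14, 40, 17]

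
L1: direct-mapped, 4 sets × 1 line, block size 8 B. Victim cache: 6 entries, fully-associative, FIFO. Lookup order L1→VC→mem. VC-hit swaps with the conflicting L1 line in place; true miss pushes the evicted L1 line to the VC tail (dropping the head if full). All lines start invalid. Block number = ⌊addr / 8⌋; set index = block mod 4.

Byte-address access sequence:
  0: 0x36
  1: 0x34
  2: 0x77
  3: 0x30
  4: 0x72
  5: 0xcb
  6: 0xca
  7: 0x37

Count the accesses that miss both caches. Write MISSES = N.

0: 0x36 (blk 6, set 2) → MISS  vc=[]
1: 0x34 (blk 6, set 2) → L1-HIT  vc=[]
2: 0x77 (blk 14, set 2) → MISS  vc=[6]
3: 0x30 (blk 6, set 2) → VC-HIT  vc=[14]
4: 0x72 (blk 14, set 2) → VC-HIT  vc=[6]
5: 0xcb (blk 25, set 1) → MISS  vc=[6]
6: 0xca (blk 25, set 1) → L1-HIT  vc=[6]
7: 0x37 (blk 6, set 2) → VC-HIT  vc=[14]

MISSES = 3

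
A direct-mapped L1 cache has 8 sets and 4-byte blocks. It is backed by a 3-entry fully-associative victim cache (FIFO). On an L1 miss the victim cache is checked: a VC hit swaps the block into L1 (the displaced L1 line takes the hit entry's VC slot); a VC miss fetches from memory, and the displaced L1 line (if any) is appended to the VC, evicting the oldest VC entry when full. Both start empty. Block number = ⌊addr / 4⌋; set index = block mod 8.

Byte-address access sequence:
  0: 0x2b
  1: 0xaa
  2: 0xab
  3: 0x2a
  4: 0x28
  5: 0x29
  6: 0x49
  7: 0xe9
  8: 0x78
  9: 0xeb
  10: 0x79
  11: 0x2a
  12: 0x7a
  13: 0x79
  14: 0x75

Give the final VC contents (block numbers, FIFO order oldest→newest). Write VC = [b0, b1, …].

#0 0x2b→b10/s2 MISS; vc=[]
#1 0xaa→b42/s2 MISS; vc=[10]
#2 0xab→b42/s2 L1-HIT; vc=[10]
#3 0x2a→b10/s2 VC-HIT; vc=[42]
#4 0x28→b10/s2 L1-HIT; vc=[42]
#5 0x29→b10/s2 L1-HIT; vc=[42]
#6 0x49→b18/s2 MISS; vc=[42,10]
#7 0xe9→b58/s2 MISS; vc=[42,10,18]
#8 0x78→b30/s6 MISS; vc=[42,10,18]
#9 0xeb→b58/s2 L1-HIT; vc=[42,10,18]
#10 0x79→b30/s6 L1-HIT; vc=[42,10,18]
#11 0x2a→b10/s2 VC-HIT; vc=[42,58,18]
#12 0x7a→b30/s6 L1-HIT; vc=[42,58,18]
#13 0x79→b30/s6 L1-HIT; vc=[42,58,18]
#14 0x75→b29/s5 MISS; vc=[42,58,18]

VC = [42, 58, 18]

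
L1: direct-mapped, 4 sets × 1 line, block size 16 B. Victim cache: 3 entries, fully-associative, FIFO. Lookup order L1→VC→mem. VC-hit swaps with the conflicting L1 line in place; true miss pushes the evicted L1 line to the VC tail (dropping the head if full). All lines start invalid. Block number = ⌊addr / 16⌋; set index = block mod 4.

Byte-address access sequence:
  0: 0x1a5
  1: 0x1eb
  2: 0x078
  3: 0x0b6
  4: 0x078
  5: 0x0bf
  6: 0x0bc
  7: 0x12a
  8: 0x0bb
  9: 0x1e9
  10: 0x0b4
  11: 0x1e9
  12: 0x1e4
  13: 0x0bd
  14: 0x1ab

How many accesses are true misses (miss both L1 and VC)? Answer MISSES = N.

MISSES = 5

0: 0x1a5 (blk 26, set 2) → MISS  vc=[]
1: 0x1eb (blk 30, set 2) → MISS  vc=[26]
2: 0x78 (blk 7, set 3) → MISS  vc=[26]
3: 0xb6 (blk 11, set 3) → MISS  vc=[26, 7]
4: 0x78 (blk 7, set 3) → VC-HIT  vc=[26, 11]
5: 0xbf (blk 11, set 3) → VC-HIT  vc=[26, 7]
6: 0xbc (blk 11, set 3) → L1-HIT  vc=[26, 7]
7: 0x12a (blk 18, set 2) → MISS  vc=[26, 7, 30]
8: 0xbb (blk 11, set 3) → L1-HIT  vc=[26, 7, 30]
9: 0x1e9 (blk 30, set 2) → VC-HIT  vc=[26, 7, 18]
10: 0xb4 (blk 11, set 3) → L1-HIT  vc=[26, 7, 18]
11: 0x1e9 (blk 30, set 2) → L1-HIT  vc=[26, 7, 18]
12: 0x1e4 (blk 30, set 2) → L1-HIT  vc=[26, 7, 18]
13: 0xbd (blk 11, set 3) → L1-HIT  vc=[26, 7, 18]
14: 0x1ab (blk 26, set 2) → VC-HIT  vc=[30, 7, 18]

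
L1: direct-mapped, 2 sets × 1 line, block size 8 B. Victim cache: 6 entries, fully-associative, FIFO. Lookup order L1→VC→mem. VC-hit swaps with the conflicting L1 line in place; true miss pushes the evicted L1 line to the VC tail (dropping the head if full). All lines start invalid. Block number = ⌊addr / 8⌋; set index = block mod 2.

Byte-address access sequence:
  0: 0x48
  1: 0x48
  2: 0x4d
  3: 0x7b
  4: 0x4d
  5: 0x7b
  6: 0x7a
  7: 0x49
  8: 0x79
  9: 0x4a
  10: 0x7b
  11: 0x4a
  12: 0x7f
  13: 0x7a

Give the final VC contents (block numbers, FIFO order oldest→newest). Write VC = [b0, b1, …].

0: 0x48 (blk 9, set 1) → MISS  vc=[]
1: 0x48 (blk 9, set 1) → L1-HIT  vc=[]
2: 0x4d (blk 9, set 1) → L1-HIT  vc=[]
3: 0x7b (blk 15, set 1) → MISS  vc=[9]
4: 0x4d (blk 9, set 1) → VC-HIT  vc=[15]
5: 0x7b (blk 15, set 1) → VC-HIT  vc=[9]
6: 0x7a (blk 15, set 1) → L1-HIT  vc=[9]
7: 0x49 (blk 9, set 1) → VC-HIT  vc=[15]
8: 0x79 (blk 15, set 1) → VC-HIT  vc=[9]
9: 0x4a (blk 9, set 1) → VC-HIT  vc=[15]
10: 0x7b (blk 15, set 1) → VC-HIT  vc=[9]
11: 0x4a (blk 9, set 1) → VC-HIT  vc=[15]
12: 0x7f (blk 15, set 1) → VC-HIT  vc=[9]
13: 0x7a (blk 15, set 1) → L1-HIT  vc=[9]

VC = [9]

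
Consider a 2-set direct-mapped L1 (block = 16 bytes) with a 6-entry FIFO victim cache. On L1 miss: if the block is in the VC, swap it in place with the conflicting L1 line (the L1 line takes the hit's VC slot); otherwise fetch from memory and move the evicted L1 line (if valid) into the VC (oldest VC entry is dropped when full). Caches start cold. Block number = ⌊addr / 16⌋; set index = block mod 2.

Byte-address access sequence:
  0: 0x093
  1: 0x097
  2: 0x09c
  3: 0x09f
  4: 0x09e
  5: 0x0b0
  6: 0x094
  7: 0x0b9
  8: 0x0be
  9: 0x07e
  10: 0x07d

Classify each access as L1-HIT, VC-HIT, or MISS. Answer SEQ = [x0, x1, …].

SEQ = [MISS, L1-HIT, L1-HIT, L1-HIT, L1-HIT, MISS, VC-HIT, VC-HIT, L1-HIT, MISS, L1-HIT]

#0 0x93→b9/s1 MISS; vc=[]
#1 0x97→b9/s1 L1-HIT; vc=[]
#2 0x9c→b9/s1 L1-HIT; vc=[]
#3 0x9f→b9/s1 L1-HIT; vc=[]
#4 0x9e→b9/s1 L1-HIT; vc=[]
#5 0xb0→b11/s1 MISS; vc=[9]
#6 0x94→b9/s1 VC-HIT; vc=[11]
#7 0xb9→b11/s1 VC-HIT; vc=[9]
#8 0xbe→b11/s1 L1-HIT; vc=[9]
#9 0x7e→b7/s1 MISS; vc=[9,11]
#10 0x7d→b7/s1 L1-HIT; vc=[9,11]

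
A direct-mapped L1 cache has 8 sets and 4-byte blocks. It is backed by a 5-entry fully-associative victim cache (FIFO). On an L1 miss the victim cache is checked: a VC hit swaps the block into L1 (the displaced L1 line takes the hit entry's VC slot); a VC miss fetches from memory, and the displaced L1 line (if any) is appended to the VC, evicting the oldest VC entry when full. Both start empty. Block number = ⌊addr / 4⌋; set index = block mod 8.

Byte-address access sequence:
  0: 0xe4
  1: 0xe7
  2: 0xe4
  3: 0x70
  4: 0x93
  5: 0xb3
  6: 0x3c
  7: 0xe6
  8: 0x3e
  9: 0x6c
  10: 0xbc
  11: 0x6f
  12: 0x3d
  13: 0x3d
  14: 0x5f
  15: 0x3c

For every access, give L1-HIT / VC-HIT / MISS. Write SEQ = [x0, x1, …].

#0 0xe4→b57/s1 MISS; vc=[]
#1 0xe7→b57/s1 L1-HIT; vc=[]
#2 0xe4→b57/s1 L1-HIT; vc=[]
#3 0x70→b28/s4 MISS; vc=[]
#4 0x93→b36/s4 MISS; vc=[28]
#5 0xb3→b44/s4 MISS; vc=[28,36]
#6 0x3c→b15/s7 MISS; vc=[28,36]
#7 0xe6→b57/s1 L1-HIT; vc=[28,36]
#8 0x3e→b15/s7 L1-HIT; vc=[28,36]
#9 0x6c→b27/s3 MISS; vc=[28,36]
#10 0xbc→b47/s7 MISS; vc=[28,36,15]
#11 0x6f→b27/s3 L1-HIT; vc=[28,36,15]
#12 0x3d→b15/s7 VC-HIT; vc=[28,36,47]
#13 0x3d→b15/s7 L1-HIT; vc=[28,36,47]
#14 0x5f→b23/s7 MISS; vc=[28,36,47,15]
#15 0x3c→b15/s7 VC-HIT; vc=[28,36,47,23]

SEQ = [MISS, L1-HIT, L1-HIT, MISS, MISS, MISS, MISS, L1-HIT, L1-HIT, MISS, MISS, L1-HIT, VC-HIT, L1-HIT, MISS, VC-HIT]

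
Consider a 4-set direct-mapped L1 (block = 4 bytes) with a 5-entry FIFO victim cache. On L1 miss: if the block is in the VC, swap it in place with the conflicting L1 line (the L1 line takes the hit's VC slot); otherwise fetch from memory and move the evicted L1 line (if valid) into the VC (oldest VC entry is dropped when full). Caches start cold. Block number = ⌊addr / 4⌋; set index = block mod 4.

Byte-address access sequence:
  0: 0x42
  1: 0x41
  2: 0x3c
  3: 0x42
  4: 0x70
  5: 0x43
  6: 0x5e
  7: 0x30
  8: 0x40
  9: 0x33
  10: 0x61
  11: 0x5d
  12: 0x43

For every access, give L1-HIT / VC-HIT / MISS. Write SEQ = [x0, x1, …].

SEQ = [MISS, L1-HIT, MISS, L1-HIT, MISS, VC-HIT, MISS, MISS, VC-HIT, VC-HIT, MISS, L1-HIT, VC-HIT]

  [0] addr=0x42 blk=16 s=0: MISS | VC []
  [1] addr=0x41 blk=16 s=0: L1-HIT | VC []
  [2] addr=0x3c blk=15 s=3: MISS | VC []
  [3] addr=0x42 blk=16 s=0: L1-HIT | VC []
  [4] addr=0x70 blk=28 s=0: MISS | VC [16]
  [5] addr=0x43 blk=16 s=0: VC-HIT | VC [28]
  [6] addr=0x5e blk=23 s=3: MISS | VC [28, 15]
  [7] addr=0x30 blk=12 s=0: MISS | VC [28, 15, 16]
  [8] addr=0x40 blk=16 s=0: VC-HIT | VC [28, 15, 12]
  [9] addr=0x33 blk=12 s=0: VC-HIT | VC [28, 15, 16]
  [10] addr=0x61 blk=24 s=0: MISS | VC [28, 15, 16, 12]
  [11] addr=0x5d blk=23 s=3: L1-HIT | VC [28, 15, 16, 12]
  [12] addr=0x43 blk=16 s=0: VC-HIT | VC [28, 15, 24, 12]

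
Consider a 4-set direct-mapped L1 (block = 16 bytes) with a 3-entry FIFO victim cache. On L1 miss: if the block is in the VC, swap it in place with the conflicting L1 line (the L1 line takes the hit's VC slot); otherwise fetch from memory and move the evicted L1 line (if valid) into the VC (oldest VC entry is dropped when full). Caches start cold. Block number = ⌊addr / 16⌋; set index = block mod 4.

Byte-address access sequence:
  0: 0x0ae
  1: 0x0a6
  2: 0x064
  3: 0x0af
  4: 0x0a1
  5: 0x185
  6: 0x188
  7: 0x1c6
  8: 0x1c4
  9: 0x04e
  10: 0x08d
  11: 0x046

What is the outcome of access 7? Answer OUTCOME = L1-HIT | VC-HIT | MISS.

OUTCOME = MISS

0: 0xae (blk 10, set 2) → MISS  vc=[]
1: 0xa6 (blk 10, set 2) → L1-HIT  vc=[]
2: 0x64 (blk 6, set 2) → MISS  vc=[10]
3: 0xaf (blk 10, set 2) → VC-HIT  vc=[6]
4: 0xa1 (blk 10, set 2) → L1-HIT  vc=[6]
5: 0x185 (blk 24, set 0) → MISS  vc=[6]
6: 0x188 (blk 24, set 0) → L1-HIT  vc=[6]
7: 0x1c6 (blk 28, set 0) → MISS  vc=[6, 24]
8: 0x1c4 (blk 28, set 0) → L1-HIT  vc=[6, 24]
9: 0x4e (blk 4, set 0) → MISS  vc=[6, 24, 28]
10: 0x8d (blk 8, set 0) → MISS  vc=[24, 28, 4]
11: 0x46 (blk 4, set 0) → VC-HIT  vc=[24, 28, 8]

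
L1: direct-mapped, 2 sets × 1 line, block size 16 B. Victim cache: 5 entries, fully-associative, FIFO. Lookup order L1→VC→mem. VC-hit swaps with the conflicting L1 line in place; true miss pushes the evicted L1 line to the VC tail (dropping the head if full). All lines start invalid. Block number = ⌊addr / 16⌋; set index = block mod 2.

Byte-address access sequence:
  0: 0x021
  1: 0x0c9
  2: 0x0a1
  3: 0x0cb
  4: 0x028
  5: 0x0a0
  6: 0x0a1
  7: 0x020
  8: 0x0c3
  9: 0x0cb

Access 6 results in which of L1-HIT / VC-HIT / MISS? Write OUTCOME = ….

OUTCOME = L1-HIT

  [0] addr=0x21 blk=2 s=0: MISS | VC []
  [1] addr=0xc9 blk=12 s=0: MISS | VC [2]
  [2] addr=0xa1 blk=10 s=0: MISS | VC [2, 12]
  [3] addr=0xcb blk=12 s=0: VC-HIT | VC [2, 10]
  [4] addr=0x28 blk=2 s=0: VC-HIT | VC [12, 10]
  [5] addr=0xa0 blk=10 s=0: VC-HIT | VC [12, 2]
  [6] addr=0xa1 blk=10 s=0: L1-HIT | VC [12, 2]
  [7] addr=0x20 blk=2 s=0: VC-HIT | VC [12, 10]
  [8] addr=0xc3 blk=12 s=0: VC-HIT | VC [2, 10]
  [9] addr=0xcb blk=12 s=0: L1-HIT | VC [2, 10]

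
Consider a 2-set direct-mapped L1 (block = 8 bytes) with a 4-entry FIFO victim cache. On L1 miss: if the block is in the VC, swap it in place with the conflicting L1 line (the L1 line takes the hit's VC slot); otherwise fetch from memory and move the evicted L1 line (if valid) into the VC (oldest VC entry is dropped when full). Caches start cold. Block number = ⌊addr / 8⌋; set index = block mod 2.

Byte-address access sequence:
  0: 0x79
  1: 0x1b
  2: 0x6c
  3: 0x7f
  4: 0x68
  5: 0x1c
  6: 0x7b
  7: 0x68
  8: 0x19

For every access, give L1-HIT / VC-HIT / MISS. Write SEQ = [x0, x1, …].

0: 0x79 (blk 15, set 1) → MISS  vc=[]
1: 0x1b (blk 3, set 1) → MISS  vc=[15]
2: 0x6c (blk 13, set 1) → MISS  vc=[15, 3]
3: 0x7f (blk 15, set 1) → VC-HIT  vc=[13, 3]
4: 0x68 (blk 13, set 1) → VC-HIT  vc=[15, 3]
5: 0x1c (blk 3, set 1) → VC-HIT  vc=[15, 13]
6: 0x7b (blk 15, set 1) → VC-HIT  vc=[3, 13]
7: 0x68 (blk 13, set 1) → VC-HIT  vc=[3, 15]
8: 0x19 (blk 3, set 1) → VC-HIT  vc=[13, 15]

SEQ = [MISS, MISS, MISS, VC-HIT, VC-HIT, VC-HIT, VC-HIT, VC-HIT, VC-HIT]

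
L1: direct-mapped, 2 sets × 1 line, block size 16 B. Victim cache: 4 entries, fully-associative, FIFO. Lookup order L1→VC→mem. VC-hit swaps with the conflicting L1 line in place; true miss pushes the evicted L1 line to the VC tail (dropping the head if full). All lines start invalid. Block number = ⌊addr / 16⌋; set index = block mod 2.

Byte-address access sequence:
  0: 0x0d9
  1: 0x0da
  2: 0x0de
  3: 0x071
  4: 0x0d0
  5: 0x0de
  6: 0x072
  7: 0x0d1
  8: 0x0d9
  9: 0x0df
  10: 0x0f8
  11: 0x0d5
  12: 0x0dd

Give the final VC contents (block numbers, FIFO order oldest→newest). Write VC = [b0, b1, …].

VC = [7, 15]

0: 0xd9 (blk 13, set 1) → MISS  vc=[]
1: 0xda (blk 13, set 1) → L1-HIT  vc=[]
2: 0xde (blk 13, set 1) → L1-HIT  vc=[]
3: 0x71 (blk 7, set 1) → MISS  vc=[13]
4: 0xd0 (blk 13, set 1) → VC-HIT  vc=[7]
5: 0xde (blk 13, set 1) → L1-HIT  vc=[7]
6: 0x72 (blk 7, set 1) → VC-HIT  vc=[13]
7: 0xd1 (blk 13, set 1) → VC-HIT  vc=[7]
8: 0xd9 (blk 13, set 1) → L1-HIT  vc=[7]
9: 0xdf (blk 13, set 1) → L1-HIT  vc=[7]
10: 0xf8 (blk 15, set 1) → MISS  vc=[7, 13]
11: 0xd5 (blk 13, set 1) → VC-HIT  vc=[7, 15]
12: 0xdd (blk 13, set 1) → L1-HIT  vc=[7, 15]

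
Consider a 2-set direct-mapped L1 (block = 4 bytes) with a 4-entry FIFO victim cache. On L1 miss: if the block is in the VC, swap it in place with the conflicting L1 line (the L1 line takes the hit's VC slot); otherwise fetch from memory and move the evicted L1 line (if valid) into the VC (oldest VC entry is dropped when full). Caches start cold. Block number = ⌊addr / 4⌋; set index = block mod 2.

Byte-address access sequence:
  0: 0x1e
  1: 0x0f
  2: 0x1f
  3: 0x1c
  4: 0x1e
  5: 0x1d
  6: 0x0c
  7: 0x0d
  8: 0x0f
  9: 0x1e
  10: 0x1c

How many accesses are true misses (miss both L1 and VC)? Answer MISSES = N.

MISSES = 2

0: 0x1e (blk 7, set 1) → MISS  vc=[]
1: 0xf (blk 3, set 1) → MISS  vc=[7]
2: 0x1f (blk 7, set 1) → VC-HIT  vc=[3]
3: 0x1c (blk 7, set 1) → L1-HIT  vc=[3]
4: 0x1e (blk 7, set 1) → L1-HIT  vc=[3]
5: 0x1d (blk 7, set 1) → L1-HIT  vc=[3]
6: 0xc (blk 3, set 1) → VC-HIT  vc=[7]
7: 0xd (blk 3, set 1) → L1-HIT  vc=[7]
8: 0xf (blk 3, set 1) → L1-HIT  vc=[7]
9: 0x1e (blk 7, set 1) → VC-HIT  vc=[3]
10: 0x1c (blk 7, set 1) → L1-HIT  vc=[3]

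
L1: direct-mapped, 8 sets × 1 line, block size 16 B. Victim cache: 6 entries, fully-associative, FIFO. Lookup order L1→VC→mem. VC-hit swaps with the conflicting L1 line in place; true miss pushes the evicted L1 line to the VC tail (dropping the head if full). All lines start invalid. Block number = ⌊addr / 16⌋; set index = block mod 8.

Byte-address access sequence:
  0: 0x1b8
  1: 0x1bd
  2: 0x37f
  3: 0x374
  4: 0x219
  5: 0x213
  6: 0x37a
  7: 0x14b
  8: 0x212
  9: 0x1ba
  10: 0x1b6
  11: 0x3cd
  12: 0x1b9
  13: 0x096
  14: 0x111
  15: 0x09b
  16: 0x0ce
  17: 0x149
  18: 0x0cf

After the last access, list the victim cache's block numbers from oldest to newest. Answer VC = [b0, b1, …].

VC = [20, 33, 17, 60]

0: 0x1b8 (blk 27, set 3) → MISS  vc=[]
1: 0x1bd (blk 27, set 3) → L1-HIT  vc=[]
2: 0x37f (blk 55, set 7) → MISS  vc=[]
3: 0x374 (blk 55, set 7) → L1-HIT  vc=[]
4: 0x219 (blk 33, set 1) → MISS  vc=[]
5: 0x213 (blk 33, set 1) → L1-HIT  vc=[]
6: 0x37a (blk 55, set 7) → L1-HIT  vc=[]
7: 0x14b (blk 20, set 4) → MISS  vc=[]
8: 0x212 (blk 33, set 1) → L1-HIT  vc=[]
9: 0x1ba (blk 27, set 3) → L1-HIT  vc=[]
10: 0x1b6 (blk 27, set 3) → L1-HIT  vc=[]
11: 0x3cd (blk 60, set 4) → MISS  vc=[20]
12: 0x1b9 (blk 27, set 3) → L1-HIT  vc=[20]
13: 0x96 (blk 9, set 1) → MISS  vc=[20, 33]
14: 0x111 (blk 17, set 1) → MISS  vc=[20, 33, 9]
15: 0x9b (blk 9, set 1) → VC-HIT  vc=[20, 33, 17]
16: 0xce (blk 12, set 4) → MISS  vc=[20, 33, 17, 60]
17: 0x149 (blk 20, set 4) → VC-HIT  vc=[12, 33, 17, 60]
18: 0xcf (blk 12, set 4) → VC-HIT  vc=[20, 33, 17, 60]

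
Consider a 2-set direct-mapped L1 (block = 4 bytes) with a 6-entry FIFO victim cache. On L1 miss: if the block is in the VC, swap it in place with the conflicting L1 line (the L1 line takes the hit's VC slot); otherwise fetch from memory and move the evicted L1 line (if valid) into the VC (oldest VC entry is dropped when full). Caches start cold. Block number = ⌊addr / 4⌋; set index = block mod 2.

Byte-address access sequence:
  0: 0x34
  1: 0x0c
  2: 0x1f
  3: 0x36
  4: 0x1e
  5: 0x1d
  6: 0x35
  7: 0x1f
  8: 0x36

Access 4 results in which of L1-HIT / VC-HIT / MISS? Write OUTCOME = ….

0: 0x34 (blk 13, set 1) → MISS  vc=[]
1: 0xc (blk 3, set 1) → MISS  vc=[13]
2: 0x1f (blk 7, set 1) → MISS  vc=[13, 3]
3: 0x36 (blk 13, set 1) → VC-HIT  vc=[7, 3]
4: 0x1e (blk 7, set 1) → VC-HIT  vc=[13, 3]
5: 0x1d (blk 7, set 1) → L1-HIT  vc=[13, 3]
6: 0x35 (blk 13, set 1) → VC-HIT  vc=[7, 3]
7: 0x1f (blk 7, set 1) → VC-HIT  vc=[13, 3]
8: 0x36 (blk 13, set 1) → VC-HIT  vc=[7, 3]

OUTCOME = VC-HIT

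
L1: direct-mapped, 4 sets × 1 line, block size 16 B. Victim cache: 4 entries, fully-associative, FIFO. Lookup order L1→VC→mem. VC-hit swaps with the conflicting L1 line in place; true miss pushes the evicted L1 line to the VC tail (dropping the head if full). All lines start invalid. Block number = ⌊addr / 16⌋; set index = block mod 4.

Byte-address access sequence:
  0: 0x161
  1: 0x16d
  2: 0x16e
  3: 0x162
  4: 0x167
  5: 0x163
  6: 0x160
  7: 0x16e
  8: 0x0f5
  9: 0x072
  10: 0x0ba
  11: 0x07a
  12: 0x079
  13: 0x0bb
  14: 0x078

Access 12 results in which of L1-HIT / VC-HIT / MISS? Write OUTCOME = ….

OUTCOME = L1-HIT

  [0] addr=0x161 blk=22 s=2: MISS | VC []
  [1] addr=0x16d blk=22 s=2: L1-HIT | VC []
  [2] addr=0x16e blk=22 s=2: L1-HIT | VC []
  [3] addr=0x162 blk=22 s=2: L1-HIT | VC []
  [4] addr=0x167 blk=22 s=2: L1-HIT | VC []
  [5] addr=0x163 blk=22 s=2: L1-HIT | VC []
  [6] addr=0x160 blk=22 s=2: L1-HIT | VC []
  [7] addr=0x16e blk=22 s=2: L1-HIT | VC []
  [8] addr=0xf5 blk=15 s=3: MISS | VC []
  [9] addr=0x72 blk=7 s=3: MISS | VC [15]
  [10] addr=0xba blk=11 s=3: MISS | VC [15, 7]
  [11] addr=0x7a blk=7 s=3: VC-HIT | VC [15, 11]
  [12] addr=0x79 blk=7 s=3: L1-HIT | VC [15, 11]
  [13] addr=0xbb blk=11 s=3: VC-HIT | VC [15, 7]
  [14] addr=0x78 blk=7 s=3: VC-HIT | VC [15, 11]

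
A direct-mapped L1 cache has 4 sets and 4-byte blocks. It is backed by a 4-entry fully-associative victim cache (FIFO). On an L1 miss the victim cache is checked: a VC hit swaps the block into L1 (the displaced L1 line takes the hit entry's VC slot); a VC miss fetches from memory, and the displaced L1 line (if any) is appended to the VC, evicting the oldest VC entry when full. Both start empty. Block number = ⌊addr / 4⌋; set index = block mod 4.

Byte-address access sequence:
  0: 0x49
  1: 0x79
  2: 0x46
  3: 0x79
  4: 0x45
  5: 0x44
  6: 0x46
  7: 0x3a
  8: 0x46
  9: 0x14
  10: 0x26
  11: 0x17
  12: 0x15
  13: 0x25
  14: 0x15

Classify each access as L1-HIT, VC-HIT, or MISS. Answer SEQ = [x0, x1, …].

  [0] addr=0x49 blk=18 s=2: MISS | VC []
  [1] addr=0x79 blk=30 s=2: MISS | VC [18]
  [2] addr=0x46 blk=17 s=1: MISS | VC [18]
  [3] addr=0x79 blk=30 s=2: L1-HIT | VC [18]
  [4] addr=0x45 blk=17 s=1: L1-HIT | VC [18]
  [5] addr=0x44 blk=17 s=1: L1-HIT | VC [18]
  [6] addr=0x46 blk=17 s=1: L1-HIT | VC [18]
  [7] addr=0x3a blk=14 s=2: MISS | VC [18, 30]
  [8] addr=0x46 blk=17 s=1: L1-HIT | VC [18, 30]
  [9] addr=0x14 blk=5 s=1: MISS | VC [18, 30, 17]
  [10] addr=0x26 blk=9 s=1: MISS | VC [18, 30, 17, 5]
  [11] addr=0x17 blk=5 s=1: VC-HIT | VC [18, 30, 17, 9]
  [12] addr=0x15 blk=5 s=1: L1-HIT | VC [18, 30, 17, 9]
  [13] addr=0x25 blk=9 s=1: VC-HIT | VC [18, 30, 17, 5]
  [14] addr=0x15 blk=5 s=1: VC-HIT | VC [18, 30, 17, 9]

SEQ = [MISS, MISS, MISS, L1-HIT, L1-HIT, L1-HIT, L1-HIT, MISS, L1-HIT, MISS, MISS, VC-HIT, L1-HIT, VC-HIT, VC-HIT]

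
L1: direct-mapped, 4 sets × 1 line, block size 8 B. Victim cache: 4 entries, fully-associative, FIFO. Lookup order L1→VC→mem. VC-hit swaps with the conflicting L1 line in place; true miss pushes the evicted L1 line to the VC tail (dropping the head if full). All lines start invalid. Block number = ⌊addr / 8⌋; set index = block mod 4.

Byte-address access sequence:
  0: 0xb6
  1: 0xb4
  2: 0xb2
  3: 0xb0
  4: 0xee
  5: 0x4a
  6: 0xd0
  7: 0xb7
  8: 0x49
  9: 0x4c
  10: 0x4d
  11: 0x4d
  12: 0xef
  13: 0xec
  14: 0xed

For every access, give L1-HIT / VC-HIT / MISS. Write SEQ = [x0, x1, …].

  [0] addr=0xb6 blk=22 s=2: MISS | VC []
  [1] addr=0xb4 blk=22 s=2: L1-HIT | VC []
  [2] addr=0xb2 blk=22 s=2: L1-HIT | VC []
  [3] addr=0xb0 blk=22 s=2: L1-HIT | VC []
  [4] addr=0xee blk=29 s=1: MISS | VC []
  [5] addr=0x4a blk=9 s=1: MISS | VC [29]
  [6] addr=0xd0 blk=26 s=2: MISS | VC [29, 22]
  [7] addr=0xb7 blk=22 s=2: VC-HIT | VC [29, 26]
  [8] addr=0x49 blk=9 s=1: L1-HIT | VC [29, 26]
  [9] addr=0x4c blk=9 s=1: L1-HIT | VC [29, 26]
  [10] addr=0x4d blk=9 s=1: L1-HIT | VC [29, 26]
  [11] addr=0x4d blk=9 s=1: L1-HIT | VC [29, 26]
  [12] addr=0xef blk=29 s=1: VC-HIT | VC [9, 26]
  [13] addr=0xec blk=29 s=1: L1-HIT | VC [9, 26]
  [14] addr=0xed blk=29 s=1: L1-HIT | VC [9, 26]

SEQ = [MISS, L1-HIT, L1-HIT, L1-HIT, MISS, MISS, MISS, VC-HIT, L1-HIT, L1-HIT, L1-HIT, L1-HIT, VC-HIT, L1-HIT, L1-HIT]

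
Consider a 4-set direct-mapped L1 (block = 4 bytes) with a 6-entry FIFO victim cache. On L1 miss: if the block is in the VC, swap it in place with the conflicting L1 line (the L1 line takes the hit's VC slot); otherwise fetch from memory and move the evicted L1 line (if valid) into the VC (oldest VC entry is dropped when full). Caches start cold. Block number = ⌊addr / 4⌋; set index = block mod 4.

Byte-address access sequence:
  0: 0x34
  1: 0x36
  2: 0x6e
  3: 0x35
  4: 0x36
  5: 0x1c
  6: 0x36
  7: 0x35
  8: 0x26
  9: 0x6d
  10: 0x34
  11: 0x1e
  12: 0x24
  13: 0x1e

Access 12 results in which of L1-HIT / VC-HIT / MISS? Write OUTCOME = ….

OUTCOME = VC-HIT

#0 0x34→b13/s1 MISS; vc=[]
#1 0x36→b13/s1 L1-HIT; vc=[]
#2 0x6e→b27/s3 MISS; vc=[]
#3 0x35→b13/s1 L1-HIT; vc=[]
#4 0x36→b13/s1 L1-HIT; vc=[]
#5 0x1c→b7/s3 MISS; vc=[27]
#6 0x36→b13/s1 L1-HIT; vc=[27]
#7 0x35→b13/s1 L1-HIT; vc=[27]
#8 0x26→b9/s1 MISS; vc=[27,13]
#9 0x6d→b27/s3 VC-HIT; vc=[7,13]
#10 0x34→b13/s1 VC-HIT; vc=[7,9]
#11 0x1e→b7/s3 VC-HIT; vc=[27,9]
#12 0x24→b9/s1 VC-HIT; vc=[27,13]
#13 0x1e→b7/s3 L1-HIT; vc=[27,13]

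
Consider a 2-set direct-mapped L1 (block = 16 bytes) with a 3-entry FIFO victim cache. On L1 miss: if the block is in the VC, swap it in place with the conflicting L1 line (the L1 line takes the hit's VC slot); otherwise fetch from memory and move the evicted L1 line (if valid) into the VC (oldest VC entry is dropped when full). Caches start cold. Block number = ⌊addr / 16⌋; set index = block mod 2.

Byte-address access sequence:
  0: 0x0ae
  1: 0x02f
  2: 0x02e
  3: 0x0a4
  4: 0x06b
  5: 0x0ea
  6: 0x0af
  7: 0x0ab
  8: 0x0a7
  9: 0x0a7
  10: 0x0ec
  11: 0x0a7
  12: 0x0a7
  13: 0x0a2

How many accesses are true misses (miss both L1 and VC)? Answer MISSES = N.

MISSES = 4

#0 0xae→b10/s0 MISS; vc=[]
#1 0x2f→b2/s0 MISS; vc=[10]
#2 0x2e→b2/s0 L1-HIT; vc=[10]
#3 0xa4→b10/s0 VC-HIT; vc=[2]
#4 0x6b→b6/s0 MISS; vc=[2,10]
#5 0xea→b14/s0 MISS; vc=[2,10,6]
#6 0xaf→b10/s0 VC-HIT; vc=[2,14,6]
#7 0xab→b10/s0 L1-HIT; vc=[2,14,6]
#8 0xa7→b10/s0 L1-HIT; vc=[2,14,6]
#9 0xa7→b10/s0 L1-HIT; vc=[2,14,6]
#10 0xec→b14/s0 VC-HIT; vc=[2,10,6]
#11 0xa7→b10/s0 VC-HIT; vc=[2,14,6]
#12 0xa7→b10/s0 L1-HIT; vc=[2,14,6]
#13 0xa2→b10/s0 L1-HIT; vc=[2,14,6]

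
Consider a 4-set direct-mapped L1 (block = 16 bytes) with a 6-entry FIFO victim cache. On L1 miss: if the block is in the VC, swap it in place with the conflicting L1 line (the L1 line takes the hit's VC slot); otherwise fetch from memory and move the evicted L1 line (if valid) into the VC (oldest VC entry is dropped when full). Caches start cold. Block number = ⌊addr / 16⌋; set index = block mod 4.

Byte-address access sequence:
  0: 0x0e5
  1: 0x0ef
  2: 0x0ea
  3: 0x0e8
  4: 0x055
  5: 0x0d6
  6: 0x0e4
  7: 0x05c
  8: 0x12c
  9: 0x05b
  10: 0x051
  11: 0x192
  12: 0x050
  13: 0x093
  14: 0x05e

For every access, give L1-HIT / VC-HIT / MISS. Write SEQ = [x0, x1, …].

  [0] addr=0xe5 blk=14 s=2: MISS | VC []
  [1] addr=0xef blk=14 s=2: L1-HIT | VC []
  [2] addr=0xea blk=14 s=2: L1-HIT | VC []
  [3] addr=0xe8 blk=14 s=2: L1-HIT | VC []
  [4] addr=0x55 blk=5 s=1: MISS | VC []
  [5] addr=0xd6 blk=13 s=1: MISS | VC [5]
  [6] addr=0xe4 blk=14 s=2: L1-HIT | VC [5]
  [7] addr=0x5c blk=5 s=1: VC-HIT | VC [13]
  [8] addr=0x12c blk=18 s=2: MISS | VC [13, 14]
  [9] addr=0x5b blk=5 s=1: L1-HIT | VC [13, 14]
  [10] addr=0x51 blk=5 s=1: L1-HIT | VC [13, 14]
  [11] addr=0x192 blk=25 s=1: MISS | VC [13, 14, 5]
  [12] addr=0x50 blk=5 s=1: VC-HIT | VC [13, 14, 25]
  [13] addr=0x93 blk=9 s=1: MISS | VC [13, 14, 25, 5]
  [14] addr=0x5e blk=5 s=1: VC-HIT | VC [13, 14, 25, 9]

SEQ = [MISS, L1-HIT, L1-HIT, L1-HIT, MISS, MISS, L1-HIT, VC-HIT, MISS, L1-HIT, L1-HIT, MISS, VC-HIT, MISS, VC-HIT]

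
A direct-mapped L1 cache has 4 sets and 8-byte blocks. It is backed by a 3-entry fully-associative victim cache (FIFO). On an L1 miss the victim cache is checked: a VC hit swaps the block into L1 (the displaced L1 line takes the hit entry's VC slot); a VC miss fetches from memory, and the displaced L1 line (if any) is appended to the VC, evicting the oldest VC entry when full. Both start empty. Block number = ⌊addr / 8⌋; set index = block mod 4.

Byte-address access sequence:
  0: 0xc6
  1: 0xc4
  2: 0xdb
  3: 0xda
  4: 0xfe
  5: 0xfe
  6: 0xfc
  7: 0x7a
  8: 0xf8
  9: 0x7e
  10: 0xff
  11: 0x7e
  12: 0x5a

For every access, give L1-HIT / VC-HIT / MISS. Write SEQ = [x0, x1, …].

SEQ = [MISS, L1-HIT, MISS, L1-HIT, MISS, L1-HIT, L1-HIT, MISS, VC-HIT, VC-HIT, VC-HIT, VC-HIT, MISS]

#0 0xc6→b24/s0 MISS; vc=[]
#1 0xc4→b24/s0 L1-HIT; vc=[]
#2 0xdb→b27/s3 MISS; vc=[]
#3 0xda→b27/s3 L1-HIT; vc=[]
#4 0xfe→b31/s3 MISS; vc=[27]
#5 0xfe→b31/s3 L1-HIT; vc=[27]
#6 0xfc→b31/s3 L1-HIT; vc=[27]
#7 0x7a→b15/s3 MISS; vc=[27,31]
#8 0xf8→b31/s3 VC-HIT; vc=[27,15]
#9 0x7e→b15/s3 VC-HIT; vc=[27,31]
#10 0xff→b31/s3 VC-HIT; vc=[27,15]
#11 0x7e→b15/s3 VC-HIT; vc=[27,31]
#12 0x5a→b11/s3 MISS; vc=[27,31,15]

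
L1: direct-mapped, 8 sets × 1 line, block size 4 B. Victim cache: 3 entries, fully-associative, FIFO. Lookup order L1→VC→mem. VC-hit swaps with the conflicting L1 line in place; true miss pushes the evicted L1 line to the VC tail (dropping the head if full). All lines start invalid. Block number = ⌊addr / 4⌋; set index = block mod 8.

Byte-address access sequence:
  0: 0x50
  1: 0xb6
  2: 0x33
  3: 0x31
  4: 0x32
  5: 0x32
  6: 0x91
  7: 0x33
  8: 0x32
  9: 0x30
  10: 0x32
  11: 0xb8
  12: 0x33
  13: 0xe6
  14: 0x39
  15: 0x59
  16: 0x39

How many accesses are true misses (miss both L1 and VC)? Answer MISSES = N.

MISSES = 8

0: 0x50 (blk 20, set 4) → MISS  vc=[]
1: 0xb6 (blk 45, set 5) → MISS  vc=[]
2: 0x33 (blk 12, set 4) → MISS  vc=[20]
3: 0x31 (blk 12, set 4) → L1-HIT  vc=[20]
4: 0x32 (blk 12, set 4) → L1-HIT  vc=[20]
5: 0x32 (blk 12, set 4) → L1-HIT  vc=[20]
6: 0x91 (blk 36, set 4) → MISS  vc=[20, 12]
7: 0x33 (blk 12, set 4) → VC-HIT  vc=[20, 36]
8: 0x32 (blk 12, set 4) → L1-HIT  vc=[20, 36]
9: 0x30 (blk 12, set 4) → L1-HIT  vc=[20, 36]
10: 0x32 (blk 12, set 4) → L1-HIT  vc=[20, 36]
11: 0xb8 (blk 46, set 6) → MISS  vc=[20, 36]
12: 0x33 (blk 12, set 4) → L1-HIT  vc=[20, 36]
13: 0xe6 (blk 57, set 1) → MISS  vc=[20, 36]
14: 0x39 (blk 14, set 6) → MISS  vc=[20, 36, 46]
15: 0x59 (blk 22, set 6) → MISS  vc=[36, 46, 14]
16: 0x39 (blk 14, set 6) → VC-HIT  vc=[36, 46, 22]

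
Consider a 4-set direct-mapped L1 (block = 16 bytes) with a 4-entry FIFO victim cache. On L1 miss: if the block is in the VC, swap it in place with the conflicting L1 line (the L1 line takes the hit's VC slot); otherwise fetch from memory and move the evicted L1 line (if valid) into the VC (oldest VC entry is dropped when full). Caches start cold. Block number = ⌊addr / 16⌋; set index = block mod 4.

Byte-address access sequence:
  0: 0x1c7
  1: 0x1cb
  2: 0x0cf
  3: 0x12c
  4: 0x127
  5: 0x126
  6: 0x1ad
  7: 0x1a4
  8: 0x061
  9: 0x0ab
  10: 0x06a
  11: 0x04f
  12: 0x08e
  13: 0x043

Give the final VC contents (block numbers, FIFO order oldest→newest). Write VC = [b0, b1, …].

0: 0x1c7 (blk 28, set 0) → MISS  vc=[]
1: 0x1cb (blk 28, set 0) → L1-HIT  vc=[]
2: 0xcf (blk 12, set 0) → MISS  vc=[28]
3: 0x12c (blk 18, set 2) → MISS  vc=[28]
4: 0x127 (blk 18, set 2) → L1-HIT  vc=[28]
5: 0x126 (blk 18, set 2) → L1-HIT  vc=[28]
6: 0x1ad (blk 26, set 2) → MISS  vc=[28, 18]
7: 0x1a4 (blk 26, set 2) → L1-HIT  vc=[28, 18]
8: 0x61 (blk 6, set 2) → MISS  vc=[28, 18, 26]
9: 0xab (blk 10, set 2) → MISS  vc=[28, 18, 26, 6]
10: 0x6a (blk 6, set 2) → VC-HIT  vc=[28, 18, 26, 10]
11: 0x4f (blk 4, set 0) → MISS  vc=[18, 26, 10, 12]
12: 0x8e (blk 8, set 0) → MISS  vc=[26, 10, 12, 4]
13: 0x43 (blk 4, set 0) → VC-HIT  vc=[26, 10, 12, 8]

VC = [26, 10, 12, 8]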